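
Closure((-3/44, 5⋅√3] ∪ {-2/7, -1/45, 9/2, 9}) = {-2/7, 9} ∪ [-3/44, 5⋅√3]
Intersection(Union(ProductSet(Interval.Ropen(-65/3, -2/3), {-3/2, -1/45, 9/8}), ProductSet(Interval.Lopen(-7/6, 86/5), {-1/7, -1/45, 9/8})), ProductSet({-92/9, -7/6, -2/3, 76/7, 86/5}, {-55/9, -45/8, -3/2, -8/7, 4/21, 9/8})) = Union(ProductSet({-92/9, -7/6}, {-3/2, 9/8}), ProductSet({-2/3, 76/7, 86/5}, {9/8}))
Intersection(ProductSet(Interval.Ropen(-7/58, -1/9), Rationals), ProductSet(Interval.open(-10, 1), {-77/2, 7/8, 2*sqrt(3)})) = ProductSet(Interval.Ropen(-7/58, -1/9), {-77/2, 7/8})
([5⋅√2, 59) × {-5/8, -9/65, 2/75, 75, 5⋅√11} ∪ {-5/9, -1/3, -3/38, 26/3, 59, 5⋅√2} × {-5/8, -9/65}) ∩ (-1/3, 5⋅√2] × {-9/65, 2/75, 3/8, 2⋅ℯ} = ({5⋅√2} × {-9/65, 2/75}) ∪ ({-3/38, 5⋅√2} × {-9/65})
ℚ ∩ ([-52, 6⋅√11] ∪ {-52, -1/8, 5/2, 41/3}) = ℚ ∩ [-52, 6⋅√11]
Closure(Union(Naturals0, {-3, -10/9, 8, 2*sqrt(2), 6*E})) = Union({-3, -10/9, 2*sqrt(2), 6*E}, Naturals0)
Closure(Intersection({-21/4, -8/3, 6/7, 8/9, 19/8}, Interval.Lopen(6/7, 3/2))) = {8/9}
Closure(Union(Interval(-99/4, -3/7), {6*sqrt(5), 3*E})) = Union({6*sqrt(5), 3*E}, Interval(-99/4, -3/7))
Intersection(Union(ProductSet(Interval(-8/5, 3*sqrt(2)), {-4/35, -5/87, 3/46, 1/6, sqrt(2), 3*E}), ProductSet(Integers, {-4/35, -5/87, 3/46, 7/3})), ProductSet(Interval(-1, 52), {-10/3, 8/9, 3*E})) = ProductSet(Interval(-1, 3*sqrt(2)), {3*E})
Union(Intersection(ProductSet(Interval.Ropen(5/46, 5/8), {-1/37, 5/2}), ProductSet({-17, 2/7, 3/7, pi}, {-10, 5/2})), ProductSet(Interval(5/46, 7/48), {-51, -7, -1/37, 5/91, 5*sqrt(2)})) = Union(ProductSet({2/7, 3/7}, {5/2}), ProductSet(Interval(5/46, 7/48), {-51, -7, -1/37, 5/91, 5*sqrt(2)}))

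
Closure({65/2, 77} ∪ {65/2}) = {65/2, 77}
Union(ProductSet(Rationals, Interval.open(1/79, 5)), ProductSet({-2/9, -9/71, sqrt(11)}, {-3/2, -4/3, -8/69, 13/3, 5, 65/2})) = Union(ProductSet({-2/9, -9/71, sqrt(11)}, {-3/2, -4/3, -8/69, 13/3, 5, 65/2}), ProductSet(Rationals, Interval.open(1/79, 5)))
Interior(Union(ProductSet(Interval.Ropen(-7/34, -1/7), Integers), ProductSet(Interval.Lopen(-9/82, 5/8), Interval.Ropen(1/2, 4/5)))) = ProductSet(Interval.open(-9/82, 5/8), Interval.open(1/2, 4/5))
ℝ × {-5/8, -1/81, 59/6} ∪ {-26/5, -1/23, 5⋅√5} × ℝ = (ℝ × {-5/8, -1/81, 59/6}) ∪ ({-26/5, -1/23, 5⋅√5} × ℝ)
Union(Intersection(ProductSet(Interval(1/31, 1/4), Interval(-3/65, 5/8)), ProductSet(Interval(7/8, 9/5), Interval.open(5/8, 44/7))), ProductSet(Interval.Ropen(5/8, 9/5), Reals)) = ProductSet(Interval.Ropen(5/8, 9/5), Reals)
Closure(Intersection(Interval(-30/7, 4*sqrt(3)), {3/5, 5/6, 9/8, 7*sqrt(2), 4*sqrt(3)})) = {3/5, 5/6, 9/8, 4*sqrt(3)}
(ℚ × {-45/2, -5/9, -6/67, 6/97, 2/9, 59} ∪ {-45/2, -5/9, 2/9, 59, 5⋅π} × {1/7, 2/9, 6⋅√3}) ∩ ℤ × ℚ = ({59} × {1/7, 2/9}) ∪ (ℤ × {-45/2, -5/9, -6/67, 6/97, 2/9, 59})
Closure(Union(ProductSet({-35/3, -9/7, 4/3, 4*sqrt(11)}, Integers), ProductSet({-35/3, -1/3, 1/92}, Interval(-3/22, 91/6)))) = Union(ProductSet({-35/3, -1/3, 1/92}, Interval(-3/22, 91/6)), ProductSet({-35/3, -9/7, 4/3, 4*sqrt(11)}, Integers))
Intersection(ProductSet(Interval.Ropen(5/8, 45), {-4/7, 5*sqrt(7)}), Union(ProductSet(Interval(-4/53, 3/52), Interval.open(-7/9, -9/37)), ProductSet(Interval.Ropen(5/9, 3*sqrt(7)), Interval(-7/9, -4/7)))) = ProductSet(Interval.Ropen(5/8, 3*sqrt(7)), {-4/7})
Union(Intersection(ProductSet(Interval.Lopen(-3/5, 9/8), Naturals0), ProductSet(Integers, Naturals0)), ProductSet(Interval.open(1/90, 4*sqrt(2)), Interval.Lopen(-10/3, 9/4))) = Union(ProductSet(Interval.open(1/90, 4*sqrt(2)), Interval.Lopen(-10/3, 9/4)), ProductSet(Range(0, 2, 1), Naturals0))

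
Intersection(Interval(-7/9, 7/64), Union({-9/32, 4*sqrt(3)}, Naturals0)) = Union({-9/32}, Range(0, 1, 1))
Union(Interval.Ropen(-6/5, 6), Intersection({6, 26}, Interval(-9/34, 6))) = Interval(-6/5, 6)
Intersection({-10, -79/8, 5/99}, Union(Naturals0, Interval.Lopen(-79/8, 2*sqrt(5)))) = {5/99}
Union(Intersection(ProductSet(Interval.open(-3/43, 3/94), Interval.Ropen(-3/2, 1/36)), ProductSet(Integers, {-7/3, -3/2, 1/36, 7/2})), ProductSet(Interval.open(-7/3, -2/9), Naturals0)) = Union(ProductSet(Interval.open(-7/3, -2/9), Naturals0), ProductSet(Range(0, 1, 1), {-3/2}))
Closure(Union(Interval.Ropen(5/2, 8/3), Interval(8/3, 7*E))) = Interval(5/2, 7*E)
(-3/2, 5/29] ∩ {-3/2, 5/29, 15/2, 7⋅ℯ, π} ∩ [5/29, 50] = {5/29}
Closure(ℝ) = ℝ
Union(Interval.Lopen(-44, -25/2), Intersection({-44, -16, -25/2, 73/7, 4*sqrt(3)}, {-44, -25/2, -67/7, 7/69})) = Interval(-44, -25/2)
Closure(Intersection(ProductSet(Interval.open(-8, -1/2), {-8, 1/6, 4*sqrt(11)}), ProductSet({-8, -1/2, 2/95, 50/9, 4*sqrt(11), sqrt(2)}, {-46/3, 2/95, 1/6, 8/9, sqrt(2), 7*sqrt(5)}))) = EmptySet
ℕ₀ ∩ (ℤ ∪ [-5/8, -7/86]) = ℕ₀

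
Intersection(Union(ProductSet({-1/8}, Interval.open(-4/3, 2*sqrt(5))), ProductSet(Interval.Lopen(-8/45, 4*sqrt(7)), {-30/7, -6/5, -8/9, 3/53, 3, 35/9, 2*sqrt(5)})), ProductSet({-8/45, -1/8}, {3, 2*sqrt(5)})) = ProductSet({-1/8}, {3, 2*sqrt(5)})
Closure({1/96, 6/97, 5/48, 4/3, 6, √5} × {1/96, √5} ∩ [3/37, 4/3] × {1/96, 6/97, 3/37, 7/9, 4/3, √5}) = {5/48, 4/3} × {1/96, √5}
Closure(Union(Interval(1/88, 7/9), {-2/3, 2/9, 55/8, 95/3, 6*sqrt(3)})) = Union({-2/3, 55/8, 95/3, 6*sqrt(3)}, Interval(1/88, 7/9))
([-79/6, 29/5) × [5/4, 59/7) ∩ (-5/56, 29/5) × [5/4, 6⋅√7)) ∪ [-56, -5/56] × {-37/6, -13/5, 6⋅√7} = ((-5/56, 29/5) × [5/4, 59/7)) ∪ ([-56, -5/56] × {-37/6, -13/5, 6⋅√7})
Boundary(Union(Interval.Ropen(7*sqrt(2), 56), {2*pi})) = {56, 7*sqrt(2), 2*pi}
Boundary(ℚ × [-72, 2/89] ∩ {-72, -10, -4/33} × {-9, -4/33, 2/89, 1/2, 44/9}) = {-72, -10, -4/33} × {-9, -4/33, 2/89}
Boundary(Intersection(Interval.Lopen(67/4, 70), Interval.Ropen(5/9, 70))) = {67/4, 70}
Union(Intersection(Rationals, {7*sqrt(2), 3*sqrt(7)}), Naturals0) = Naturals0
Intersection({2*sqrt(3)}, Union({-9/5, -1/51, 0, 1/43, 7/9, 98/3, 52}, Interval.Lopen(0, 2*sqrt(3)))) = {2*sqrt(3)}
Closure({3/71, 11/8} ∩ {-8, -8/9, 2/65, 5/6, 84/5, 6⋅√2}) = ∅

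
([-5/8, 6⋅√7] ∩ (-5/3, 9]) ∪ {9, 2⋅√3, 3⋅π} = [-5/8, 9] ∪ {3⋅π}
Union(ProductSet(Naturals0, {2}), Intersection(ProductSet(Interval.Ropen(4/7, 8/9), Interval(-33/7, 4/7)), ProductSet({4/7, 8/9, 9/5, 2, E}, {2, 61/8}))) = ProductSet(Naturals0, {2})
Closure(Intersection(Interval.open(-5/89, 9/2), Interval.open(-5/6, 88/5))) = Interval(-5/89, 9/2)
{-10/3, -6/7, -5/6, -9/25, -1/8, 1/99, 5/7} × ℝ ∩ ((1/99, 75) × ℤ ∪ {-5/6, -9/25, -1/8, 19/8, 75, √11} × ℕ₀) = ({5/7} × ℤ) ∪ ({-5/6, -9/25, -1/8} × ℕ₀)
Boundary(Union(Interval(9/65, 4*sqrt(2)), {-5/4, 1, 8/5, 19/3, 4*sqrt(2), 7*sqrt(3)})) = {-5/4, 9/65, 19/3, 4*sqrt(2), 7*sqrt(3)}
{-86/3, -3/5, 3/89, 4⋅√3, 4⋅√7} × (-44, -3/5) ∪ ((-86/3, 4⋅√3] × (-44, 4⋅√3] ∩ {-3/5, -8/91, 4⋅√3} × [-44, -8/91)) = ({-3/5, -8/91, 4⋅√3} × (-44, -8/91)) ∪ ({-86/3, -3/5, 3/89, 4⋅√3, 4⋅√7} × (-44, -3/5))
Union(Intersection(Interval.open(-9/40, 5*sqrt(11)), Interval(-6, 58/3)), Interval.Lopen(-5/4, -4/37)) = Interval.open(-5/4, 5*sqrt(11))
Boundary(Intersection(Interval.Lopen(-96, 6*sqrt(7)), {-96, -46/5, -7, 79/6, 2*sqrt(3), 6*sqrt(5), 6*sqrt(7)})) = {-46/5, -7, 79/6, 2*sqrt(3), 6*sqrt(5), 6*sqrt(7)}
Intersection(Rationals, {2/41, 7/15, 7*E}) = {2/41, 7/15}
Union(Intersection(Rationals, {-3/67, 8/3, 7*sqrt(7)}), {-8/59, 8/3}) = {-8/59, -3/67, 8/3}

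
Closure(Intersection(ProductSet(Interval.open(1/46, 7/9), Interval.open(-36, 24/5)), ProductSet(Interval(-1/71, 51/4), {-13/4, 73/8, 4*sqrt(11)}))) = ProductSet(Interval(1/46, 7/9), {-13/4})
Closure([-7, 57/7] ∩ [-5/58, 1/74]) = [-5/58, 1/74]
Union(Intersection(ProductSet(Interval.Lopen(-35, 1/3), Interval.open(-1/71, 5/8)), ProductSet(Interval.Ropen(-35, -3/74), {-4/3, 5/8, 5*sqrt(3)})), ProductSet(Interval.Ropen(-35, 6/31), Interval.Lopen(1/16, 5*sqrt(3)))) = ProductSet(Interval.Ropen(-35, 6/31), Interval.Lopen(1/16, 5*sqrt(3)))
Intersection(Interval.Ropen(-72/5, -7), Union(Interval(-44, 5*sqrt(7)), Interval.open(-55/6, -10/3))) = Interval.Ropen(-72/5, -7)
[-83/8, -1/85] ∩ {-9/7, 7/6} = {-9/7}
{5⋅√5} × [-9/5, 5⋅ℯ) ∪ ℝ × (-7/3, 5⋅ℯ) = ℝ × (-7/3, 5⋅ℯ)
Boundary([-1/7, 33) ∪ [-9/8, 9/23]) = {-9/8, 33}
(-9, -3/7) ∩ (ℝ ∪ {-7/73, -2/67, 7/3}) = (-9, -3/7)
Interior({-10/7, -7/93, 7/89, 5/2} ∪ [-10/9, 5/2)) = (-10/9, 5/2)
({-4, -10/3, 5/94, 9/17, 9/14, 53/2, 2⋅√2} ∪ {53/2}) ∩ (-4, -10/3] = {-10/3}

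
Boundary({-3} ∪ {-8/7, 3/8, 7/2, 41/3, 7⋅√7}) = {-3, -8/7, 3/8, 7/2, 41/3, 7⋅√7}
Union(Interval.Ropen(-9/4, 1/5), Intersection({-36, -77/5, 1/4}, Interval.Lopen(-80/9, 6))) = Union({1/4}, Interval.Ropen(-9/4, 1/5))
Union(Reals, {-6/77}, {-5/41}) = Reals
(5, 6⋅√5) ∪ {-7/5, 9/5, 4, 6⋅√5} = {-7/5, 9/5, 4} ∪ (5, 6⋅√5]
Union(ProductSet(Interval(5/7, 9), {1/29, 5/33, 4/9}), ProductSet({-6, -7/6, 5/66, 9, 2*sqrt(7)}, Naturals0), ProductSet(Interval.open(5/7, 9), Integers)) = Union(ProductSet({-6, -7/6, 5/66, 9, 2*sqrt(7)}, Naturals0), ProductSet(Interval(5/7, 9), {1/29, 5/33, 4/9}), ProductSet(Interval.open(5/7, 9), Integers))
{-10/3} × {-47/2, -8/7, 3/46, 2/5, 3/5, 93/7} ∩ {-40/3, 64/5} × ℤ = ∅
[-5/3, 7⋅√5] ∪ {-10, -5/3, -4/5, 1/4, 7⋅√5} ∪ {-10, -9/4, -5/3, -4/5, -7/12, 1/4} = {-10, -9/4} ∪ [-5/3, 7⋅√5]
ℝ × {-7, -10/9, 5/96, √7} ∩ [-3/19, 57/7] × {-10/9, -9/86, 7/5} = [-3/19, 57/7] × {-10/9}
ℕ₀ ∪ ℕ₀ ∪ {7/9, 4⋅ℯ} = ℕ₀ ∪ {7/9, 4⋅ℯ}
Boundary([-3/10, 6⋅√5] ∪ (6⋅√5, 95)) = {-3/10, 95}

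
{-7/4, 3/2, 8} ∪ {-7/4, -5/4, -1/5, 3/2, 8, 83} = {-7/4, -5/4, -1/5, 3/2, 8, 83}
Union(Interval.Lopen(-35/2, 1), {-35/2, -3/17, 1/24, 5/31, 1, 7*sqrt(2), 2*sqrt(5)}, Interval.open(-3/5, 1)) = Union({7*sqrt(2), 2*sqrt(5)}, Interval(-35/2, 1))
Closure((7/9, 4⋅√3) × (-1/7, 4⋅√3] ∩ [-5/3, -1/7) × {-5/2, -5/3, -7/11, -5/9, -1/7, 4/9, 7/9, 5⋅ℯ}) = ∅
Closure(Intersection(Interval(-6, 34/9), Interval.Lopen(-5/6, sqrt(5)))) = Interval(-5/6, sqrt(5))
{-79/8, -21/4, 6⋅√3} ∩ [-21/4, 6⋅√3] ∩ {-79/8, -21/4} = {-21/4}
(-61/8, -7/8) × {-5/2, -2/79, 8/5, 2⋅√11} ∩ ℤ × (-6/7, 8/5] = {-7, -6, …, -1} × {-2/79, 8/5}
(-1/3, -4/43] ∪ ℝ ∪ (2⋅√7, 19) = (-∞, ∞)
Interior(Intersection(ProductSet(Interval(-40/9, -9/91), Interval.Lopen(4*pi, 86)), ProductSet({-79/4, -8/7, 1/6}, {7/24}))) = EmptySet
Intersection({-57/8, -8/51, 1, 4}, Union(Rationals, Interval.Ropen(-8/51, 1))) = {-57/8, -8/51, 1, 4}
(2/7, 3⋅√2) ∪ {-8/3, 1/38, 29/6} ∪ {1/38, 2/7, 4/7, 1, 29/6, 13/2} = {-8/3, 1/38, 29/6, 13/2} ∪ [2/7, 3⋅√2)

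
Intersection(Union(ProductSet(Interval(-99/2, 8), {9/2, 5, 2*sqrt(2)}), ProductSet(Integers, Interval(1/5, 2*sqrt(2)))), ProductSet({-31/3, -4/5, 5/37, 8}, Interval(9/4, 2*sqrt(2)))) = Union(ProductSet({8}, Interval(9/4, 2*sqrt(2))), ProductSet({-31/3, -4/5, 5/37, 8}, {2*sqrt(2)}))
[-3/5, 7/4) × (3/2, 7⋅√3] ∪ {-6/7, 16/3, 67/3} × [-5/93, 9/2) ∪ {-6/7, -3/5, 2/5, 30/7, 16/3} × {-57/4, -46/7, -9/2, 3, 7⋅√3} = ({-6/7, 16/3, 67/3} × [-5/93, 9/2)) ∪ ([-3/5, 7/4) × (3/2, 7⋅√3]) ∪ ({-6/7, -3/5, 2/5, 30/7, 16/3} × {-57/4, -46/7, -9/2, 3, 7⋅√3})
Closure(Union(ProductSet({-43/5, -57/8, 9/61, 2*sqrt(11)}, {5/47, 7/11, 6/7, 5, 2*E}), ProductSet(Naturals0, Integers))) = Union(ProductSet({-43/5, -57/8, 9/61, 2*sqrt(11)}, {5/47, 7/11, 6/7, 5, 2*E}), ProductSet(Naturals0, Integers))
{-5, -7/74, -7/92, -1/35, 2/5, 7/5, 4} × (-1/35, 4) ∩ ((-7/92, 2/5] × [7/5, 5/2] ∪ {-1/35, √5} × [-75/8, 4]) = ({-1/35} × (-1/35, 4)) ∪ ({-1/35, 2/5} × [7/5, 5/2])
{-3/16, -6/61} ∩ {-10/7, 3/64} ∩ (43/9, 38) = ∅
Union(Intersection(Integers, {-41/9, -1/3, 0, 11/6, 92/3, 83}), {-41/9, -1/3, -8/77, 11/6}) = {-41/9, -1/3, -8/77, 0, 11/6, 83}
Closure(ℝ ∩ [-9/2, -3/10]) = [-9/2, -3/10]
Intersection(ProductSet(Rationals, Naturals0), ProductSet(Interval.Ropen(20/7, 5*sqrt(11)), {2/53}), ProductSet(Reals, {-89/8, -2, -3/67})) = EmptySet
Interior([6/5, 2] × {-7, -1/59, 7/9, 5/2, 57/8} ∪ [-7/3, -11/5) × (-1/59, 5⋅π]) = (-7/3, -11/5) × (-1/59, 5⋅π)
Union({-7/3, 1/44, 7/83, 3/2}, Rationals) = Rationals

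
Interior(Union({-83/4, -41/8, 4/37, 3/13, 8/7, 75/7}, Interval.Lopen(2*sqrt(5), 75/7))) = Interval.open(2*sqrt(5), 75/7)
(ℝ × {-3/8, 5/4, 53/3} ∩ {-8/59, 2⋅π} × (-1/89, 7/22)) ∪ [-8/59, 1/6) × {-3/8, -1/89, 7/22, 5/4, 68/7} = [-8/59, 1/6) × {-3/8, -1/89, 7/22, 5/4, 68/7}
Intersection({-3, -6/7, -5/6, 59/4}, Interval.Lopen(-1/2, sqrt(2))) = EmptySet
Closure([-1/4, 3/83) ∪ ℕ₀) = [-1/4, 3/83] ∪ ℕ₀ ∪ (ℕ₀ \ (-1/4, 3/83))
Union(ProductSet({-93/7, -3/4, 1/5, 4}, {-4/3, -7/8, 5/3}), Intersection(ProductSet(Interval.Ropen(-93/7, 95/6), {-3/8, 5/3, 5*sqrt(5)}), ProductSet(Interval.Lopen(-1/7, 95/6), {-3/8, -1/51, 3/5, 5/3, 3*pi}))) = Union(ProductSet({-93/7, -3/4, 1/5, 4}, {-4/3, -7/8, 5/3}), ProductSet(Interval.open(-1/7, 95/6), {-3/8, 5/3}))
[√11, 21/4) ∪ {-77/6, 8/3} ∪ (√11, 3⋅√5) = {-77/6, 8/3} ∪ [√11, 3⋅√5)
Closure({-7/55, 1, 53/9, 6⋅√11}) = {-7/55, 1, 53/9, 6⋅√11}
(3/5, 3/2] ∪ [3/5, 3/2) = [3/5, 3/2]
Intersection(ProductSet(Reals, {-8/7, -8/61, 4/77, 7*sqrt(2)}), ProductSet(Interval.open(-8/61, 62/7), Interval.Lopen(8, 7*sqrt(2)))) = ProductSet(Interval.open(-8/61, 62/7), {7*sqrt(2)})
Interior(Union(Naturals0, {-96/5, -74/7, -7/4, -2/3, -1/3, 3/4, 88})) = EmptySet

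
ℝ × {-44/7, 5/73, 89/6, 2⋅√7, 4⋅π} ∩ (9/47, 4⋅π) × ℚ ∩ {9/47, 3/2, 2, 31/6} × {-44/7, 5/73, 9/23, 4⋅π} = {3/2, 2, 31/6} × {-44/7, 5/73}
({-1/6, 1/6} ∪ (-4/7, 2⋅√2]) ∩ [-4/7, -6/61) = (-4/7, -6/61)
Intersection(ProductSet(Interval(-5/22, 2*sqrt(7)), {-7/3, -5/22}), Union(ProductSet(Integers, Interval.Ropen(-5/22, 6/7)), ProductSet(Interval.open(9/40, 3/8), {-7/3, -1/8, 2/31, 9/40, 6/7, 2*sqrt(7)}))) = Union(ProductSet(Interval.open(9/40, 3/8), {-7/3}), ProductSet(Range(0, 6, 1), {-5/22}))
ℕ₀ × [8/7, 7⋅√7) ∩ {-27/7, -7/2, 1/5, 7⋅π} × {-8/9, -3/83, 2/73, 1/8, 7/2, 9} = ∅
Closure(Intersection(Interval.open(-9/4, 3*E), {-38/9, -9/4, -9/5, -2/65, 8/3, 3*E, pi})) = {-9/5, -2/65, 8/3, pi}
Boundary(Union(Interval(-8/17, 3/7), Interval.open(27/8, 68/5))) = {-8/17, 3/7, 27/8, 68/5}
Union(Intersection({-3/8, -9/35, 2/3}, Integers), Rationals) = Rationals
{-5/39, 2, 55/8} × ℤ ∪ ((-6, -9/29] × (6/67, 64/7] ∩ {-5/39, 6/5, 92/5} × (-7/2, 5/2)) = {-5/39, 2, 55/8} × ℤ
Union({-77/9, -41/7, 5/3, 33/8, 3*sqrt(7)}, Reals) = Reals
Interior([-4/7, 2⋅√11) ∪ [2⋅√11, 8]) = (-4/7, 8)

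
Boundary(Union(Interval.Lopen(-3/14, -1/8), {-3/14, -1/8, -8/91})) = {-3/14, -1/8, -8/91}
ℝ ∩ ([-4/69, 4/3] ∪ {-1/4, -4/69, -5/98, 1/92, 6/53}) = {-1/4} ∪ [-4/69, 4/3]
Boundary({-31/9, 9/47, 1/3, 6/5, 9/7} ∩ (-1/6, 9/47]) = {9/47}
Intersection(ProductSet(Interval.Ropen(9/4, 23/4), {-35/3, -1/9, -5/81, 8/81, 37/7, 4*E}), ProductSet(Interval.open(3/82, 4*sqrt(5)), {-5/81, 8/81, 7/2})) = ProductSet(Interval.Ropen(9/4, 23/4), {-5/81, 8/81})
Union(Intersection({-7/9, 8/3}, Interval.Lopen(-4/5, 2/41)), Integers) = Union({-7/9}, Integers)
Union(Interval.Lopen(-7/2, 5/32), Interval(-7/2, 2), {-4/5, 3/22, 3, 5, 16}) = Union({3, 5, 16}, Interval(-7/2, 2))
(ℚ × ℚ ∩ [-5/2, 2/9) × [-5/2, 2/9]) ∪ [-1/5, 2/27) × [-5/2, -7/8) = ([-1/5, 2/27) × [-5/2, -7/8)) ∪ ((ℚ ∩ [-5/2, 2/9)) × (ℚ ∩ [-5/2, 2/9]))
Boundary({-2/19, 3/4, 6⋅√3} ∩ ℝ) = {-2/19, 3/4, 6⋅√3}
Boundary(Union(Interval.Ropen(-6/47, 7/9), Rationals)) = Union(Interval(-oo, -6/47), Interval(7/9, oo))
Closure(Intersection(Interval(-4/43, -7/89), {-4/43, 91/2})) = {-4/43}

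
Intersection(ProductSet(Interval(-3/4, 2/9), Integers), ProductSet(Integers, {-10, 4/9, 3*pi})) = ProductSet(Range(0, 1, 1), {-10})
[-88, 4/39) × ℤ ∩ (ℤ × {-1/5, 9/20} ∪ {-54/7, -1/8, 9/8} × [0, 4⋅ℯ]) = {-54/7, -1/8} × {0, 1, …, 10}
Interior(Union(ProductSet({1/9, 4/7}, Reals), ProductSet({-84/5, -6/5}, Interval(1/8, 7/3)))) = EmptySet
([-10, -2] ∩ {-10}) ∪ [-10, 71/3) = [-10, 71/3)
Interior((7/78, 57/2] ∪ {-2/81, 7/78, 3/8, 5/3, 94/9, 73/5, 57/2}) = (7/78, 57/2)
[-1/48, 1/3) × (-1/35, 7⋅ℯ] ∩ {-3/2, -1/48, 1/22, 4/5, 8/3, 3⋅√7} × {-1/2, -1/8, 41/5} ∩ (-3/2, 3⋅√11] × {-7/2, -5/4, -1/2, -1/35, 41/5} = {-1/48, 1/22} × {41/5}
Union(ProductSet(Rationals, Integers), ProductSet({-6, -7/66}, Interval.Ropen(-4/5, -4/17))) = Union(ProductSet({-6, -7/66}, Interval.Ropen(-4/5, -4/17)), ProductSet(Rationals, Integers))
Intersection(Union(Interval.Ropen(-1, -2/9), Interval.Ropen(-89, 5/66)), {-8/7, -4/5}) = {-8/7, -4/5}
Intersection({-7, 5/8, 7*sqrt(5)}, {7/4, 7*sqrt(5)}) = {7*sqrt(5)}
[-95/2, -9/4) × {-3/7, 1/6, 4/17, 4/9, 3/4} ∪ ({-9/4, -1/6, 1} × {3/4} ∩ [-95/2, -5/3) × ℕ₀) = [-95/2, -9/4) × {-3/7, 1/6, 4/17, 4/9, 3/4}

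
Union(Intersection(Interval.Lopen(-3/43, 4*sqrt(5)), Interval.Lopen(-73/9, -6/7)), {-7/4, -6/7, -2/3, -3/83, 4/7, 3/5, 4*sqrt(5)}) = {-7/4, -6/7, -2/3, -3/83, 4/7, 3/5, 4*sqrt(5)}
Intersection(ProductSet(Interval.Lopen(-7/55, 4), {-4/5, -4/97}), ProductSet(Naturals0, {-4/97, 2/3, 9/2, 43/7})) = ProductSet(Range(0, 5, 1), {-4/97})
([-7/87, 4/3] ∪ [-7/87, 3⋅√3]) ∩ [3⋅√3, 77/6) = {3⋅√3}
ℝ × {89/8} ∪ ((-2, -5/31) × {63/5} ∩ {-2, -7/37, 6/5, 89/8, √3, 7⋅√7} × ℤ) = ℝ × {89/8}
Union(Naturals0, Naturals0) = Naturals0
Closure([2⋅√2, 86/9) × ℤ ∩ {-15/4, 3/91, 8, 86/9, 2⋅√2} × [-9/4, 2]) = {8, 2⋅√2} × {-2, -1, …, 2}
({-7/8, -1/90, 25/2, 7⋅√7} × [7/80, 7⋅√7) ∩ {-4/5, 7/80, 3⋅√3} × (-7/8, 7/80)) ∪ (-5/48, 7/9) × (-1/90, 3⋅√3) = (-5/48, 7/9) × (-1/90, 3⋅√3)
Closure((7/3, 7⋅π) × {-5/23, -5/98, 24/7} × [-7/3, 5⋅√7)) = [7/3, 7⋅π] × {-5/23, -5/98, 24/7} × [-7/3, 5⋅√7]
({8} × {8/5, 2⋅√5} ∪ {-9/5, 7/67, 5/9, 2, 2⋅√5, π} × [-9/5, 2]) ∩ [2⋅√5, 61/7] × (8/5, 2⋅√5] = ({8} × {2⋅√5}) ∪ ({2⋅√5} × (8/5, 2])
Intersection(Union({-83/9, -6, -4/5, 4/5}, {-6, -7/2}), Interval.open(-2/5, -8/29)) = EmptySet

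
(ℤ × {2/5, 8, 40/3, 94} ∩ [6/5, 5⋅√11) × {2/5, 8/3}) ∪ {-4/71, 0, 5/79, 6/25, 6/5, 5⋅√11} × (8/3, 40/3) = ({2, 3, …, 16} × {2/5}) ∪ ({-4/71, 0, 5/79, 6/25, 6/5, 5⋅√11} × (8/3, 40/3))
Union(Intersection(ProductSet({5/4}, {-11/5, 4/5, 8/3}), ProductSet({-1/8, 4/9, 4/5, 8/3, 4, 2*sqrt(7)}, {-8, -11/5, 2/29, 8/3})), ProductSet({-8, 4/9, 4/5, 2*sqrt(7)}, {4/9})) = ProductSet({-8, 4/9, 4/5, 2*sqrt(7)}, {4/9})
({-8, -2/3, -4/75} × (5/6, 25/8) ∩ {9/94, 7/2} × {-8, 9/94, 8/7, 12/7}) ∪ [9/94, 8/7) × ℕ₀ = [9/94, 8/7) × ℕ₀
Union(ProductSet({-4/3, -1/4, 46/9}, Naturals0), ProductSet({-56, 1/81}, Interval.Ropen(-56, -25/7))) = Union(ProductSet({-56, 1/81}, Interval.Ropen(-56, -25/7)), ProductSet({-4/3, -1/4, 46/9}, Naturals0))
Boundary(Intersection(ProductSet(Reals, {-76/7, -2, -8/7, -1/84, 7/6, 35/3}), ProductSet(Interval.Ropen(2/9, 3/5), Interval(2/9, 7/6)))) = ProductSet(Interval(2/9, 3/5), {7/6})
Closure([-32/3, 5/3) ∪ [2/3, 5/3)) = [-32/3, 5/3]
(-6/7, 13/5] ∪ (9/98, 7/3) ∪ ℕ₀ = (-6/7, 13/5] ∪ ℕ₀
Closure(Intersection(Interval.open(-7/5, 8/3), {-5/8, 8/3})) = {-5/8}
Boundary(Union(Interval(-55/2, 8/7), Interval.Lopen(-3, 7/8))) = {-55/2, 8/7}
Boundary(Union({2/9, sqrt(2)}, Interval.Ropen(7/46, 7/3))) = {7/46, 7/3}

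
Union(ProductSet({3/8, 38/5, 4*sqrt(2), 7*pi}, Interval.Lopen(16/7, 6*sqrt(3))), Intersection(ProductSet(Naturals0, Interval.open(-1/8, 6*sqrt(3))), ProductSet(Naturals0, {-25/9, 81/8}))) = Union(ProductSet({3/8, 38/5, 4*sqrt(2), 7*pi}, Interval.Lopen(16/7, 6*sqrt(3))), ProductSet(Naturals0, {81/8}))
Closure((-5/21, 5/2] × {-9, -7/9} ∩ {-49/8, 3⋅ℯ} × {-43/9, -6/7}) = ∅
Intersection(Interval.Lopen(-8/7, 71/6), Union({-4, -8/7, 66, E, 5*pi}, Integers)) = Union({E}, Range(-1, 12, 1))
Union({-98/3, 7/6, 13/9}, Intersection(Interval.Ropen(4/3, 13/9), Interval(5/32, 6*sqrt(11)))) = Union({-98/3, 7/6}, Interval(4/3, 13/9))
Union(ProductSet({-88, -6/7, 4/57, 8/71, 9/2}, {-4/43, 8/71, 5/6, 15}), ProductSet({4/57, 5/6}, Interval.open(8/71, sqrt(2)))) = Union(ProductSet({4/57, 5/6}, Interval.open(8/71, sqrt(2))), ProductSet({-88, -6/7, 4/57, 8/71, 9/2}, {-4/43, 8/71, 5/6, 15}))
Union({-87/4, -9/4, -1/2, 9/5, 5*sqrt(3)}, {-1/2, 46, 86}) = {-87/4, -9/4, -1/2, 9/5, 46, 86, 5*sqrt(3)}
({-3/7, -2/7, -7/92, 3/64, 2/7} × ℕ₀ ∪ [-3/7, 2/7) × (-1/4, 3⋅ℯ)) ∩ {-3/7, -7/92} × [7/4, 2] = {-3/7, -7/92} × [7/4, 2]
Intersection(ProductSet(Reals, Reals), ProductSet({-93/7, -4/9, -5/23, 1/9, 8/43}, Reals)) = ProductSet({-93/7, -4/9, -5/23, 1/9, 8/43}, Reals)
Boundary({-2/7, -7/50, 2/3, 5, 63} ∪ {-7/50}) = {-2/7, -7/50, 2/3, 5, 63}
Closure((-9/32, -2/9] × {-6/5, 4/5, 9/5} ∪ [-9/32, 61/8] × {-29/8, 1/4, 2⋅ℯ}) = ([-9/32, -2/9] × {-6/5, 4/5, 9/5}) ∪ ([-9/32, 61/8] × {-29/8, 1/4, 2⋅ℯ})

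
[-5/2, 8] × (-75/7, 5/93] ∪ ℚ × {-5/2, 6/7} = (ℚ × {-5/2, 6/7}) ∪ ([-5/2, 8] × (-75/7, 5/93])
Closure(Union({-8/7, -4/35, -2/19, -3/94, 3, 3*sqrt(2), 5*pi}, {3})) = {-8/7, -4/35, -2/19, -3/94, 3, 3*sqrt(2), 5*pi}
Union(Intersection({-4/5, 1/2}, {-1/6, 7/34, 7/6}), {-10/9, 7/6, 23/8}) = {-10/9, 7/6, 23/8}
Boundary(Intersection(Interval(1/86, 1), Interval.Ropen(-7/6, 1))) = {1/86, 1}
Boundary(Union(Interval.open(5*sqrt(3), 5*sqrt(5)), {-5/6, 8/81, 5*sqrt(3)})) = {-5/6, 8/81, 5*sqrt(3), 5*sqrt(5)}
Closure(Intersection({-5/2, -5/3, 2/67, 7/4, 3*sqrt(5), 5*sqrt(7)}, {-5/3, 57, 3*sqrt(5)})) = {-5/3, 3*sqrt(5)}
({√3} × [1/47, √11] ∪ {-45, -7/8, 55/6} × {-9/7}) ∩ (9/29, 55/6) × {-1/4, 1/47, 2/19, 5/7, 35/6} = {√3} × {1/47, 2/19, 5/7}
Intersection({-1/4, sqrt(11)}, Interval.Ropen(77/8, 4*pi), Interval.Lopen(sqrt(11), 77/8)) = EmptySet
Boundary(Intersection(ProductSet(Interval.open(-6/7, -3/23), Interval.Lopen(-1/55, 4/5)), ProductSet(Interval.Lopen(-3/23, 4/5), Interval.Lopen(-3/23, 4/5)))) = EmptySet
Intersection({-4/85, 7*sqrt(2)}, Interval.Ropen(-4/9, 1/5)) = {-4/85}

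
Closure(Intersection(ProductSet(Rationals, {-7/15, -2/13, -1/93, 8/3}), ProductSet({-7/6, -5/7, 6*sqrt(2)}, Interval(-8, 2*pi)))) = ProductSet({-7/6, -5/7}, {-7/15, -2/13, -1/93, 8/3})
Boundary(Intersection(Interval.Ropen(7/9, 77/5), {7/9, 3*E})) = {7/9, 3*E}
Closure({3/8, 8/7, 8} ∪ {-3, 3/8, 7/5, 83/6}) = {-3, 3/8, 8/7, 7/5, 8, 83/6}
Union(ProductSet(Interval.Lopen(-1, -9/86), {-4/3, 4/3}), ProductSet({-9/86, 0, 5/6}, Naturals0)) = Union(ProductSet({-9/86, 0, 5/6}, Naturals0), ProductSet(Interval.Lopen(-1, -9/86), {-4/3, 4/3}))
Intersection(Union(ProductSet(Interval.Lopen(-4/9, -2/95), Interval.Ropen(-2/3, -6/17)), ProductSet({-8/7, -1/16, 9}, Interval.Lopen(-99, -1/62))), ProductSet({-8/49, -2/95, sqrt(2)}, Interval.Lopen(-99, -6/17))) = ProductSet({-8/49, -2/95}, Interval.Ropen(-2/3, -6/17))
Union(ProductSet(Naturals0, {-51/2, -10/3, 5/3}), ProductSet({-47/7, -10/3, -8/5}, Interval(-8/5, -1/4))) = Union(ProductSet({-47/7, -10/3, -8/5}, Interval(-8/5, -1/4)), ProductSet(Naturals0, {-51/2, -10/3, 5/3}))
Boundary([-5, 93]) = {-5, 93}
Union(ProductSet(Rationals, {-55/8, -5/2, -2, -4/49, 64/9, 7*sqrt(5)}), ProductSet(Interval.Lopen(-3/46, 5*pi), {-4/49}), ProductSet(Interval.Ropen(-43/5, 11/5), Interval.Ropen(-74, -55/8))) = Union(ProductSet(Interval.Ropen(-43/5, 11/5), Interval.Ropen(-74, -55/8)), ProductSet(Interval.Lopen(-3/46, 5*pi), {-4/49}), ProductSet(Rationals, {-55/8, -5/2, -2, -4/49, 64/9, 7*sqrt(5)}))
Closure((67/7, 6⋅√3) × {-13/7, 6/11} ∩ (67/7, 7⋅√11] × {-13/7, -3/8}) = [67/7, 6⋅√3] × {-13/7}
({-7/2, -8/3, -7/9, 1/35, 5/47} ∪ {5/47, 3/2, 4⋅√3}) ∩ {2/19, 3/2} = {3/2}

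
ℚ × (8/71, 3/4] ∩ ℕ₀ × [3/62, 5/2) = ℕ₀ × (8/71, 3/4]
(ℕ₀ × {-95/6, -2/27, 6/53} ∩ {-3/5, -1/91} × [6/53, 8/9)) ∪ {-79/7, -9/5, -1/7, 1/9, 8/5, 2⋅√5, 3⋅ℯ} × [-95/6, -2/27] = {-79/7, -9/5, -1/7, 1/9, 8/5, 2⋅√5, 3⋅ℯ} × [-95/6, -2/27]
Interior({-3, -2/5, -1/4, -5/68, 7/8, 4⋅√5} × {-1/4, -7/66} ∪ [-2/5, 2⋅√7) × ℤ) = ∅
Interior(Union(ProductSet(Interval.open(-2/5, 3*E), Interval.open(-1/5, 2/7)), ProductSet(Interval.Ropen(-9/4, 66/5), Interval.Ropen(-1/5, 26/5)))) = ProductSet(Interval.open(-9/4, 66/5), Interval.open(-1/5, 26/5))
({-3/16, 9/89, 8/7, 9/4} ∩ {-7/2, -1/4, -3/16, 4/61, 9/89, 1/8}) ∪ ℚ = ℚ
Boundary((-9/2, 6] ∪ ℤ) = {-9/2} ∪ (ℤ \ (-9/2, 6))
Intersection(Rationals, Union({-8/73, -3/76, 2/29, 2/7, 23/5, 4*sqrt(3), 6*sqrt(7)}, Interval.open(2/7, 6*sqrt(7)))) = Union({-8/73, -3/76, 2/29}, Intersection(Interval(2/7, 6*sqrt(7)), Rationals))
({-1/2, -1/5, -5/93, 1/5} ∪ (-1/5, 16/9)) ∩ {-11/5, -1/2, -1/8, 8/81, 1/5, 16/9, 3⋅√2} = {-1/2, -1/8, 8/81, 1/5}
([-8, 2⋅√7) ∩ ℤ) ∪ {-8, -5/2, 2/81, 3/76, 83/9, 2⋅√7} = {-8, -7, …, 5} ∪ {-5/2, 2/81, 3/76, 83/9, 2⋅√7}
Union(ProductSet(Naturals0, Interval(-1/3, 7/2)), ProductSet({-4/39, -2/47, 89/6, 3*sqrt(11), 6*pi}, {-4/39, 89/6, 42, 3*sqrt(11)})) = Union(ProductSet({-4/39, -2/47, 89/6, 3*sqrt(11), 6*pi}, {-4/39, 89/6, 42, 3*sqrt(11)}), ProductSet(Naturals0, Interval(-1/3, 7/2)))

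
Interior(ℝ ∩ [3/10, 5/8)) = (3/10, 5/8)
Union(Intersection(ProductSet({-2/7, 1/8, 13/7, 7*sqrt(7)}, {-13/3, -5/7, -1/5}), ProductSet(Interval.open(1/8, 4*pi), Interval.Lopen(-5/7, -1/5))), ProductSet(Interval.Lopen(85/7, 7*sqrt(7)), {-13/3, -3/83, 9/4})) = Union(ProductSet({13/7}, {-1/5}), ProductSet(Interval.Lopen(85/7, 7*sqrt(7)), {-13/3, -3/83, 9/4}))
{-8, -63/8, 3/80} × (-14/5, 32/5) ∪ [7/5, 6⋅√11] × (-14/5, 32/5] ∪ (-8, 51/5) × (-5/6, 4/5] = ({-8, -63/8, 3/80} × (-14/5, 32/5)) ∪ ((-8, 51/5) × (-5/6, 4/5]) ∪ ([7/5, 6⋅√11] × (-14/5, 32/5])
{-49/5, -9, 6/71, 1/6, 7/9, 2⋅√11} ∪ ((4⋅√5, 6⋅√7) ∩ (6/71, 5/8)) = {-49/5, -9, 6/71, 1/6, 7/9, 2⋅√11}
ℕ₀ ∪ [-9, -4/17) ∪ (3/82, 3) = [-9, -4/17) ∪ ℕ₀ ∪ (3/82, 3]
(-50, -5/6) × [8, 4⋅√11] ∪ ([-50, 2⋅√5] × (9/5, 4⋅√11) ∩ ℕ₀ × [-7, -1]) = (-50, -5/6) × [8, 4⋅√11]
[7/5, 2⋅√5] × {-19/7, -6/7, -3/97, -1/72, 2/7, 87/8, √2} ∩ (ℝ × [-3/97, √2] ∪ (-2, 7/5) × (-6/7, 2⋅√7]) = [7/5, 2⋅√5] × {-3/97, -1/72, 2/7, √2}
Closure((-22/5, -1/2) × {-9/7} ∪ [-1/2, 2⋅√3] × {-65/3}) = ([-22/5, -1/2] × {-9/7}) ∪ ([-1/2, 2⋅√3] × {-65/3})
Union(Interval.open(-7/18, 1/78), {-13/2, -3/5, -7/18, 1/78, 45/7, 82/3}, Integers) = Union({-13/2, -3/5, 45/7, 82/3}, Integers, Interval(-7/18, 1/78))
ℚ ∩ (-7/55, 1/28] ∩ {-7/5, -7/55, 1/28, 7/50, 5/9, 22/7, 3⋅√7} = {1/28}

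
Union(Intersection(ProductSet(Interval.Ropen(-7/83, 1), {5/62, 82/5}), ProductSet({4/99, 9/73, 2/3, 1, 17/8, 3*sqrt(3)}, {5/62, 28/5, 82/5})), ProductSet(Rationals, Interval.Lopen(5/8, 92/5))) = Union(ProductSet({4/99, 9/73, 2/3}, {5/62, 82/5}), ProductSet(Rationals, Interval.Lopen(5/8, 92/5)))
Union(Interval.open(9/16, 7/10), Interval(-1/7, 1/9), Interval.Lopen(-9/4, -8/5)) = Union(Interval.Lopen(-9/4, -8/5), Interval(-1/7, 1/9), Interval.open(9/16, 7/10))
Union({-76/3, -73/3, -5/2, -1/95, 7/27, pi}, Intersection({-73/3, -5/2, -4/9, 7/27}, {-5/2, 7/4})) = {-76/3, -73/3, -5/2, -1/95, 7/27, pi}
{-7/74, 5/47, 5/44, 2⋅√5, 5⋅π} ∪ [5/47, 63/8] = {-7/74, 5⋅π} ∪ [5/47, 63/8]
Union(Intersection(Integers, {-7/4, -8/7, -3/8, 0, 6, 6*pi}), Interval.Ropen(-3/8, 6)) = Interval(-3/8, 6)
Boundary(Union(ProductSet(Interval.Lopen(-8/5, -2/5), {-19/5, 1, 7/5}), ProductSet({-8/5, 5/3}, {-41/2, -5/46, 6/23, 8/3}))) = Union(ProductSet({-8/5, 5/3}, {-41/2, -5/46, 6/23, 8/3}), ProductSet(Interval(-8/5, -2/5), {-19/5, 1, 7/5}))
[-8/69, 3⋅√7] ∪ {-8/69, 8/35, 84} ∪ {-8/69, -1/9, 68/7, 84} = [-8/69, 3⋅√7] ∪ {68/7, 84}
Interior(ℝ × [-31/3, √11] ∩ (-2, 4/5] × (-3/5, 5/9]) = (-2, 4/5) × (-3/5, 5/9)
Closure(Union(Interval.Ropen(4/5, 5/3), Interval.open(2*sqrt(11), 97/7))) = Union(Interval(4/5, 5/3), Interval(2*sqrt(11), 97/7))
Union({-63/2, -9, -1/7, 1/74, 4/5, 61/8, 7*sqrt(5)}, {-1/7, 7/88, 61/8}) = {-63/2, -9, -1/7, 1/74, 7/88, 4/5, 61/8, 7*sqrt(5)}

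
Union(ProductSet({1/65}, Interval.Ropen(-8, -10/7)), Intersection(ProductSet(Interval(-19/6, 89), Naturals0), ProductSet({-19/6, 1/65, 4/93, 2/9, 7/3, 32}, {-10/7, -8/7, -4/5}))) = ProductSet({1/65}, Interval.Ropen(-8, -10/7))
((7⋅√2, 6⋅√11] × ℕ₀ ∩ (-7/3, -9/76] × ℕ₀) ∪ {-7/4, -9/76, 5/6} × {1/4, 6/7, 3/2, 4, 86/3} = {-7/4, -9/76, 5/6} × {1/4, 6/7, 3/2, 4, 86/3}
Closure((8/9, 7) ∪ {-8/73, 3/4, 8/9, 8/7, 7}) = {-8/73, 3/4} ∪ [8/9, 7]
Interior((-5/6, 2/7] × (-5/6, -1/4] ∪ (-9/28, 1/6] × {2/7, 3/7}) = (-5/6, 2/7) × (-5/6, -1/4)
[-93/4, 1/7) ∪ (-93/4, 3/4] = [-93/4, 3/4]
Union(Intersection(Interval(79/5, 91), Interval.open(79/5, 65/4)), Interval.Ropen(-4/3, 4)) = Union(Interval.Ropen(-4/3, 4), Interval.open(79/5, 65/4))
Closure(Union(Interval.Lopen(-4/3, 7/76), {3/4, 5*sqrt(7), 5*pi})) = Union({3/4, 5*sqrt(7), 5*pi}, Interval(-4/3, 7/76))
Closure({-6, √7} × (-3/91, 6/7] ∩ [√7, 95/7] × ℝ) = {√7} × [-3/91, 6/7]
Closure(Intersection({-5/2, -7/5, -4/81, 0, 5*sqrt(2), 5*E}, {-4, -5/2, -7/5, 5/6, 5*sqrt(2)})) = {-5/2, -7/5, 5*sqrt(2)}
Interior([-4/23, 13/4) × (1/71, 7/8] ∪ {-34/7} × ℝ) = (-4/23, 13/4) × (1/71, 7/8)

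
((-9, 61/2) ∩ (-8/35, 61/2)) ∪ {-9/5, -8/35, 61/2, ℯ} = {-9/5} ∪ [-8/35, 61/2]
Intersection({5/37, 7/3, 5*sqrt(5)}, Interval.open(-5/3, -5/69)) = EmptySet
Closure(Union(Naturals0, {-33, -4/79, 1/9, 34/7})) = Union({-33, -4/79, 1/9, 34/7}, Naturals0)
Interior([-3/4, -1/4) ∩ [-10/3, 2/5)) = (-3/4, -1/4)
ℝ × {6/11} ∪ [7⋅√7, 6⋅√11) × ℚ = (ℝ × {6/11}) ∪ ([7⋅√7, 6⋅√11) × ℚ)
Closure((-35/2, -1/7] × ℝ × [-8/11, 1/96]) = [-35/2, -1/7] × ℝ × [-8/11, 1/96]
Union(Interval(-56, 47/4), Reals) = Interval(-oo, oo)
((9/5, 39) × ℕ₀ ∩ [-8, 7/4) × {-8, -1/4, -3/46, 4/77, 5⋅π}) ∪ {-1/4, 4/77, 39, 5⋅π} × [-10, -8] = {-1/4, 4/77, 39, 5⋅π} × [-10, -8]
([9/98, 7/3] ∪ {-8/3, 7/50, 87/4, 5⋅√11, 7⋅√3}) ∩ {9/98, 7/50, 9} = {9/98, 7/50}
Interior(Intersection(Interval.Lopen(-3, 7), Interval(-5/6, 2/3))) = Interval.open(-5/6, 2/3)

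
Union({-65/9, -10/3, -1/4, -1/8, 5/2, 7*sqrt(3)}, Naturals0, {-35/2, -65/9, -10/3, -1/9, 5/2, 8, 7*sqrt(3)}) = Union({-35/2, -65/9, -10/3, -1/4, -1/8, -1/9, 5/2, 7*sqrt(3)}, Naturals0)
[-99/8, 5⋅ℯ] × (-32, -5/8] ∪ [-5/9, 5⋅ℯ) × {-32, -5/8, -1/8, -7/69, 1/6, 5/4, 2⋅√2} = ([-99/8, 5⋅ℯ] × (-32, -5/8]) ∪ ([-5/9, 5⋅ℯ) × {-32, -5/8, -1/8, -7/69, 1/6, 5/4, 2⋅√2})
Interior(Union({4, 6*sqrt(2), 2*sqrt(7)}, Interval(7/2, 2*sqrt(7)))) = Interval.open(7/2, 2*sqrt(7))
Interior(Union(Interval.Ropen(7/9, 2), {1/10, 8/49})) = Interval.open(7/9, 2)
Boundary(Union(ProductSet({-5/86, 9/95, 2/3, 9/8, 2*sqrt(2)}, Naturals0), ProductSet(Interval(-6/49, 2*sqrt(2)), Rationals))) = ProductSet(Interval(-6/49, 2*sqrt(2)), Reals)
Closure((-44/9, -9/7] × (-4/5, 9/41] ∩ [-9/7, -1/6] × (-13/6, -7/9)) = {-9/7} × [-4/5, -7/9]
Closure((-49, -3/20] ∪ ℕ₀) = [-49, -3/20] ∪ ℕ₀ ∪ (ℕ₀ \ (-49, -3/20))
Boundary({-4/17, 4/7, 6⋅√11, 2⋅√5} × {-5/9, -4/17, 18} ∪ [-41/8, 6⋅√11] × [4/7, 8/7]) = ({-41/8, 6⋅√11} × [4/7, 8/7]) ∪ ([-41/8, 6⋅√11] × {4/7, 8/7}) ∪ ({-4/17, 4/7, 6⋅√11, 2⋅√5} × {-5/9, -4/17, 18})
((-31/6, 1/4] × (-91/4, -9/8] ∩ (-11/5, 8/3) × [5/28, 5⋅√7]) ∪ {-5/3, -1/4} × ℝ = {-5/3, -1/4} × ℝ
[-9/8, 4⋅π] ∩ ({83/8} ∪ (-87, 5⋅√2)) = [-9/8, 5⋅√2) ∪ {83/8}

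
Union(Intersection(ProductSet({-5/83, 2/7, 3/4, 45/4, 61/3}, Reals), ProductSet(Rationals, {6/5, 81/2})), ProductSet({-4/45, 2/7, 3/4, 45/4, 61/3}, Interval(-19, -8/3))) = Union(ProductSet({-4/45, 2/7, 3/4, 45/4, 61/3}, Interval(-19, -8/3)), ProductSet({-5/83, 2/7, 3/4, 45/4, 61/3}, {6/5, 81/2}))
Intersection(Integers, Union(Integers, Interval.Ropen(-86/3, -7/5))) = Integers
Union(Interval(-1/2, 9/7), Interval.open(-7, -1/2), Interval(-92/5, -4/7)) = Interval(-92/5, 9/7)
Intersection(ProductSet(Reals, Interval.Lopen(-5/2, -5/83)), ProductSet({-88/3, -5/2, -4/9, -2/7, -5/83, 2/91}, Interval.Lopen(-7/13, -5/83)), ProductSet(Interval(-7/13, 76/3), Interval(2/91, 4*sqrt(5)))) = EmptySet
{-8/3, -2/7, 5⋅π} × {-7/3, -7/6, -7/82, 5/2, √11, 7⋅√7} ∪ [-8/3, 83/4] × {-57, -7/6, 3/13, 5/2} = ([-8/3, 83/4] × {-57, -7/6, 3/13, 5/2}) ∪ ({-8/3, -2/7, 5⋅π} × {-7/3, -7/6, -7/82, 5/2, √11, 7⋅√7})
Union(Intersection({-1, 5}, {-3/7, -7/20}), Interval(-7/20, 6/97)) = Interval(-7/20, 6/97)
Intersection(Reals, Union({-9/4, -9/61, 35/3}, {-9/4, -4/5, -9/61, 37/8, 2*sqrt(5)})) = {-9/4, -4/5, -9/61, 37/8, 35/3, 2*sqrt(5)}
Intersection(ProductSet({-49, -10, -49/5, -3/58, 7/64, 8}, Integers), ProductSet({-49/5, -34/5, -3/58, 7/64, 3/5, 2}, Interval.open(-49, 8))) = ProductSet({-49/5, -3/58, 7/64}, Range(-48, 8, 1))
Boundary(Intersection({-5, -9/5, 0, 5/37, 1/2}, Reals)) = {-5, -9/5, 0, 5/37, 1/2}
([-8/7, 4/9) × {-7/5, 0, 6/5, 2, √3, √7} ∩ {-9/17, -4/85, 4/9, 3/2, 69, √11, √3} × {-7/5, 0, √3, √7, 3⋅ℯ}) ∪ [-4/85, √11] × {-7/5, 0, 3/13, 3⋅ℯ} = ({-9/17, -4/85} × {-7/5, 0, √3, √7}) ∪ ([-4/85, √11] × {-7/5, 0, 3/13, 3⋅ℯ})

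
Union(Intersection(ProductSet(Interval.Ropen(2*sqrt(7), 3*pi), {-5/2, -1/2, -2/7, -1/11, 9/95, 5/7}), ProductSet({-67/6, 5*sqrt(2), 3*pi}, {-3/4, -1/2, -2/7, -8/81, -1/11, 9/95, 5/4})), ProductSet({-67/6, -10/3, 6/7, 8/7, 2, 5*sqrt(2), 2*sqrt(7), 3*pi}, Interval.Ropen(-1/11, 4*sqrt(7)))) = Union(ProductSet({5*sqrt(2)}, {-1/2, -2/7, -1/11, 9/95}), ProductSet({-67/6, -10/3, 6/7, 8/7, 2, 5*sqrt(2), 2*sqrt(7), 3*pi}, Interval.Ropen(-1/11, 4*sqrt(7))))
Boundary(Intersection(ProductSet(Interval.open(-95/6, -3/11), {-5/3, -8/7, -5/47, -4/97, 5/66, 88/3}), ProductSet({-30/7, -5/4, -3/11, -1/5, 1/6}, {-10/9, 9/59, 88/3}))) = ProductSet({-30/7, -5/4}, {88/3})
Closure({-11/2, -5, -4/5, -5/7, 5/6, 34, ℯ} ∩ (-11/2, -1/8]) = {-5, -4/5, -5/7}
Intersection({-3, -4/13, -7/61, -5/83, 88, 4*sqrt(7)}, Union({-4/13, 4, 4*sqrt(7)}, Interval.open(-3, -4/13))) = {-4/13, 4*sqrt(7)}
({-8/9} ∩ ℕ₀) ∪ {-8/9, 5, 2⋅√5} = {-8/9, 5, 2⋅√5}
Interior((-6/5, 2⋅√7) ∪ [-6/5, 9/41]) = (-6/5, 2⋅√7)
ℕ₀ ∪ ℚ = ℚ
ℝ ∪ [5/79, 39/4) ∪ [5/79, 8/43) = (-∞, ∞)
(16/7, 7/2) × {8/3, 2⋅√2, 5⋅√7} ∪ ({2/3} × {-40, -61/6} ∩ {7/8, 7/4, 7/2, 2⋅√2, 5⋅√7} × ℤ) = (16/7, 7/2) × {8/3, 2⋅√2, 5⋅√7}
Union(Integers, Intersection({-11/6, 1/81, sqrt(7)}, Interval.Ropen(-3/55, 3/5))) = Union({1/81}, Integers)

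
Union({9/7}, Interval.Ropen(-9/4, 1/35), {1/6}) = Union({1/6, 9/7}, Interval.Ropen(-9/4, 1/35))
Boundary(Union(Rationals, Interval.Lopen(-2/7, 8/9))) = Union(Interval(-oo, -2/7), Interval(8/9, oo))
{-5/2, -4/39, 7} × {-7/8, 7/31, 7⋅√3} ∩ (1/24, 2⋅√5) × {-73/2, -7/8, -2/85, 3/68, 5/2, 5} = ∅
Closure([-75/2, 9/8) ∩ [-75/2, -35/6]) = [-75/2, -35/6]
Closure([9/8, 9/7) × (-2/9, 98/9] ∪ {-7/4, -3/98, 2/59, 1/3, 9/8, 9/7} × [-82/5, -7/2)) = ({9/8, 9/7} × [-2/9, 98/9]) ∪ ([9/8, 9/7] × {-2/9, 98/9}) ∪ ([9/8, 9/7) × (-2/9, 98/9]) ∪ ({-7/4, -3/98, 2/59, 1/3, 9/8, 9/7} × [-82/5, -7/2])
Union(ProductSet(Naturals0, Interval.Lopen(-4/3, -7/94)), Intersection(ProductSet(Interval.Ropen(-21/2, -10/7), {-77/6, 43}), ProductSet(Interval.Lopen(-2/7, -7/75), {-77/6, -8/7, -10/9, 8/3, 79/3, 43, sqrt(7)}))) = ProductSet(Naturals0, Interval.Lopen(-4/3, -7/94))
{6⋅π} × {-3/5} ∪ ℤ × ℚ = (ℤ × ℚ) ∪ ({6⋅π} × {-3/5})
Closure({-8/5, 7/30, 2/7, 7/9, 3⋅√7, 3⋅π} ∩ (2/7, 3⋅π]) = {7/9, 3⋅√7, 3⋅π}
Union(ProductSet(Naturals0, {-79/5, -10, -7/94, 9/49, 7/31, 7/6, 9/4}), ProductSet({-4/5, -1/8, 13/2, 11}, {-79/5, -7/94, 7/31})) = Union(ProductSet({-4/5, -1/8, 13/2, 11}, {-79/5, -7/94, 7/31}), ProductSet(Naturals0, {-79/5, -10, -7/94, 9/49, 7/31, 7/6, 9/4}))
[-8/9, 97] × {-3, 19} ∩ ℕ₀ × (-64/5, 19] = {0, 1, …, 97} × {-3, 19}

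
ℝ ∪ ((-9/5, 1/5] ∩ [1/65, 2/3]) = (-∞, ∞)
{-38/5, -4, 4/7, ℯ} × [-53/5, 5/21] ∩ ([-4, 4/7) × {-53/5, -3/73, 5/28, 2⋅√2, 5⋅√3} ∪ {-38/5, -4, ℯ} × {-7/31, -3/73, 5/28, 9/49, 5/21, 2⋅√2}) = ({-4} × {-53/5, -3/73, 5/28}) ∪ ({-38/5, -4, ℯ} × {-7/31, -3/73, 5/28, 9/49, 5/21})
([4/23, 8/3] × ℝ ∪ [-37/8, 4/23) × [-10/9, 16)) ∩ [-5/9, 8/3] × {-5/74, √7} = [-5/9, 8/3] × {-5/74, √7}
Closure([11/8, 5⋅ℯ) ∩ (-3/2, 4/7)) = ∅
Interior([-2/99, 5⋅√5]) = (-2/99, 5⋅√5)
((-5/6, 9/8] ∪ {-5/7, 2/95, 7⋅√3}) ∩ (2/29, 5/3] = (2/29, 9/8]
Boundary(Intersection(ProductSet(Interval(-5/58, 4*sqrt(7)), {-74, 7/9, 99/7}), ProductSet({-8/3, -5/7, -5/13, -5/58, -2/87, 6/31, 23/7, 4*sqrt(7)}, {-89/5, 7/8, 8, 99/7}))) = ProductSet({-5/58, -2/87, 6/31, 23/7, 4*sqrt(7)}, {99/7})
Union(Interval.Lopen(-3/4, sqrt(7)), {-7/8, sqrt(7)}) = Union({-7/8}, Interval.Lopen(-3/4, sqrt(7)))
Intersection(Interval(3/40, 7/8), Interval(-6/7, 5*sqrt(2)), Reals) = Interval(3/40, 7/8)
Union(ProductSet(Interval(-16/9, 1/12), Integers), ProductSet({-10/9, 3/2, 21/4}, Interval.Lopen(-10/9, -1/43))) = Union(ProductSet({-10/9, 3/2, 21/4}, Interval.Lopen(-10/9, -1/43)), ProductSet(Interval(-16/9, 1/12), Integers))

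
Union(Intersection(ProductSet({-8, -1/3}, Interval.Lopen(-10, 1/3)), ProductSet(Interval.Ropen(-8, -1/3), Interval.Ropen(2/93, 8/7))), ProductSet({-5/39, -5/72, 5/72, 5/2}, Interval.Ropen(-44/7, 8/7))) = Union(ProductSet({-8}, Interval(2/93, 1/3)), ProductSet({-5/39, -5/72, 5/72, 5/2}, Interval.Ropen(-44/7, 8/7)))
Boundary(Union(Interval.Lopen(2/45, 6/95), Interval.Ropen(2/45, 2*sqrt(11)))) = {2/45, 2*sqrt(11)}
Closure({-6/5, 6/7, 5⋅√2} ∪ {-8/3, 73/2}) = {-8/3, -6/5, 6/7, 73/2, 5⋅√2}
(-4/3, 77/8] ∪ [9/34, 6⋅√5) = (-4/3, 6⋅√5)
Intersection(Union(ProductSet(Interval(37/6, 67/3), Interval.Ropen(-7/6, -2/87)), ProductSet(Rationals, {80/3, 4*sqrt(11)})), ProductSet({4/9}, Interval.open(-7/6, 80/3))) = ProductSet({4/9}, {4*sqrt(11)})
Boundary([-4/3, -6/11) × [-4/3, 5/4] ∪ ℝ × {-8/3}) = (ℝ × {-8/3}) ∪ ({-4/3, -6/11} × [-4/3, 5/4]) ∪ ([-4/3, -6/11] × {-4/3, 5/4})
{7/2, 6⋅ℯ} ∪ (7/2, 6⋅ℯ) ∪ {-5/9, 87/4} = {-5/9, 87/4} ∪ [7/2, 6⋅ℯ]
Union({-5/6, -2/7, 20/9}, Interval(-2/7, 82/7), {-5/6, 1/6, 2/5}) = Union({-5/6}, Interval(-2/7, 82/7))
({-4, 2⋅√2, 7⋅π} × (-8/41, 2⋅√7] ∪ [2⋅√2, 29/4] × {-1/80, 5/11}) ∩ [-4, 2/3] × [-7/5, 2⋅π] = {-4} × (-8/41, 2⋅√7]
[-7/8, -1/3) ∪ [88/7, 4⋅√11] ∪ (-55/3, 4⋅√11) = (-55/3, 4⋅√11]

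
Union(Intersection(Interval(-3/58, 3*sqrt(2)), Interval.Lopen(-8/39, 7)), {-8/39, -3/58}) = Union({-8/39}, Interval(-3/58, 3*sqrt(2)))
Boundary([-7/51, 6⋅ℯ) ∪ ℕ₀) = {-7/51, 6⋅ℯ} ∪ (ℕ₀ \ (-7/51, 6⋅ℯ))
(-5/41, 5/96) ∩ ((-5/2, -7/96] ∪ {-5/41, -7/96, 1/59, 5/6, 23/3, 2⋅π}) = (-5/41, -7/96] ∪ {1/59}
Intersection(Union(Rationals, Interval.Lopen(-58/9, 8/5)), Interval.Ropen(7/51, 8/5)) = Union(Intersection(Interval.Ropen(7/51, 8/5), Rationals), Interval.Ropen(7/51, 8/5))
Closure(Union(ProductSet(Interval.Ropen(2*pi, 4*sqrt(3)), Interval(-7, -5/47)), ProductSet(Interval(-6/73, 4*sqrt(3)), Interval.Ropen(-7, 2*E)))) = ProductSet(Interval(-6/73, 4*sqrt(3)), Interval(-7, 2*E))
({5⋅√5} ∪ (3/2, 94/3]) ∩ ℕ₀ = {2, 3, …, 31}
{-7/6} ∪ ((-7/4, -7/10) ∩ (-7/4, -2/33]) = (-7/4, -7/10)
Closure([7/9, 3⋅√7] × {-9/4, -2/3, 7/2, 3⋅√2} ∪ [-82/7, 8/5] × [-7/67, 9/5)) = ([-82/7, 8/5] × [-7/67, 9/5]) ∪ ([7/9, 3⋅√7] × {-9/4, -2/3, 7/2, 3⋅√2})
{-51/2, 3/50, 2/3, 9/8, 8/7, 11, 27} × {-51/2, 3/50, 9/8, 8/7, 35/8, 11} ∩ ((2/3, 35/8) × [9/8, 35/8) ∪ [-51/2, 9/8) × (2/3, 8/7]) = {-51/2, 3/50, 2/3, 9/8, 8/7} × {9/8, 8/7}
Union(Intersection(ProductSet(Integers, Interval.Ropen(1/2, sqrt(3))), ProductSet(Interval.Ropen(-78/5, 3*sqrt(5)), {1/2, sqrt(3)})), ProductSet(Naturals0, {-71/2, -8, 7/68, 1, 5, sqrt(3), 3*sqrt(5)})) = Union(ProductSet(Naturals0, {-71/2, -8, 7/68, 1, 5, sqrt(3), 3*sqrt(5)}), ProductSet(Range(-15, 7, 1), {1/2}))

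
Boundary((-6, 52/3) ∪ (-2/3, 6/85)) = {-6, 52/3}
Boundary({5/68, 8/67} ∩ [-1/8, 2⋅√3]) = {5/68, 8/67}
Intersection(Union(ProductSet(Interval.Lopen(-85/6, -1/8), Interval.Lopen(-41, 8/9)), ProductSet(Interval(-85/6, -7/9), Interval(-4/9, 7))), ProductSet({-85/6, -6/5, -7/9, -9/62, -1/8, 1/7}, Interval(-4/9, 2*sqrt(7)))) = Union(ProductSet({-85/6, -6/5, -7/9}, Interval(-4/9, 2*sqrt(7))), ProductSet({-6/5, -7/9, -9/62, -1/8}, Interval(-4/9, 8/9)))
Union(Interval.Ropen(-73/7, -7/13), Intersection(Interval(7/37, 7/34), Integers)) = Interval.Ropen(-73/7, -7/13)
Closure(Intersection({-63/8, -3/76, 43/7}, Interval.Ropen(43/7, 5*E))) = {43/7}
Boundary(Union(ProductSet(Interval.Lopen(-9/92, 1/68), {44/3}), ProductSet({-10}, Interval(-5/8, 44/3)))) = Union(ProductSet({-10}, Interval(-5/8, 44/3)), ProductSet(Interval(-9/92, 1/68), {44/3}))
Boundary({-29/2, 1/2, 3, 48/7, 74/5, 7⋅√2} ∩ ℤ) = {3}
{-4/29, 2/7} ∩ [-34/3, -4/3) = ∅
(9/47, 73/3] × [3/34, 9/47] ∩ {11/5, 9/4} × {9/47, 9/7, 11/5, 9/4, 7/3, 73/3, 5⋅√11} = {11/5, 9/4} × {9/47}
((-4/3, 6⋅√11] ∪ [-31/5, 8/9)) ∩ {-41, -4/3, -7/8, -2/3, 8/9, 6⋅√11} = {-4/3, -7/8, -2/3, 8/9, 6⋅√11}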